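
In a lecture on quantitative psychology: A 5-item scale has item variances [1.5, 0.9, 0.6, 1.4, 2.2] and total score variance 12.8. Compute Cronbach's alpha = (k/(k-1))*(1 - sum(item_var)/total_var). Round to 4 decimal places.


alpha = (k/(k-1)) * (1 - sum(s_i^2)/s_total^2)
sum(item variances) = 6.6
k/(k-1) = 5/4 = 1.25
1 - 6.6/12.8 = 1 - 0.515625 = 0.484375
alpha = 1.25 * 0.484375
= 0.6055


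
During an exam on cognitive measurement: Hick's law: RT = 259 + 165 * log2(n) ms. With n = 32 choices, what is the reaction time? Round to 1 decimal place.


RT = 259 + 165 * log2(32)
log2(32) = 5.0
RT = 259 + 165 * 5.0
= 259 + 825.0
= 1084.0 ms


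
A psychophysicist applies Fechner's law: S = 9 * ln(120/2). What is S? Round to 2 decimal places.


S = 9 * ln(120/2)
I/I0 = 60.0
ln(60.0) = 4.0943
S = 9 * 4.0943
= 36.85


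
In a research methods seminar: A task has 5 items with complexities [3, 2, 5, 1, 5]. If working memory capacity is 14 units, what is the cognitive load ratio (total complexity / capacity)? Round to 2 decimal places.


Total complexity = 3 + 2 + 5 + 1 + 5 = 16
Load = total / capacity = 16 / 14
= 1.14


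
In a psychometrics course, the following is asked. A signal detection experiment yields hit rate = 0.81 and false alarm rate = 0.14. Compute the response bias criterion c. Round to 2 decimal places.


c = -0.5 * (z(HR) + z(FAR))
z(0.81) = 0.8779
z(0.14) = -1.0803
c = -0.5 * (0.8779 + -1.0803)
= -0.5 * -0.2024
= 0.10


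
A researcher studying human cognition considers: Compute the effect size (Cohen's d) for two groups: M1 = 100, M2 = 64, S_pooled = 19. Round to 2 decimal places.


Cohen's d = (M1 - M2) / S_pooled
= (100 - 64) / 19
= 36 / 19
= 1.89


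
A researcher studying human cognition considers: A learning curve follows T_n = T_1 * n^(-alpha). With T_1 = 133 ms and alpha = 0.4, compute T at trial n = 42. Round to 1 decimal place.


T_n = 133 * 42^(-0.4)
42^(-0.4) = 0.224233
T_n = 133 * 0.224233
= 29.8 ms


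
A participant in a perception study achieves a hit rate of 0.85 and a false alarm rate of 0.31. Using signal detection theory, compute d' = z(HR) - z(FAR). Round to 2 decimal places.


d' = z(HR) - z(FAR)
z(0.85) = 1.0364
z(0.31) = -0.4959
d' = 1.0364 - -0.4959
= 1.53


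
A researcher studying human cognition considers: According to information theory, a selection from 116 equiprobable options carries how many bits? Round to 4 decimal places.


H = log2(n)
H = log2(116)
= 6.8580


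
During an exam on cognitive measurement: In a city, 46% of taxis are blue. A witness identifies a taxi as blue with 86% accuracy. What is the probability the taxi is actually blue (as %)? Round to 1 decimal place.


P(blue | says blue) = P(says blue | blue)*P(blue) / [P(says blue | blue)*P(blue) + P(says blue | not blue)*P(not blue)]
Numerator = 0.86 * 0.46 = 0.3956
False identification = 0.14 * 0.54 = 0.0756
P = 0.3956 / (0.3956 + 0.0756)
= 0.3956 / 0.4712
As percentage = 84.0


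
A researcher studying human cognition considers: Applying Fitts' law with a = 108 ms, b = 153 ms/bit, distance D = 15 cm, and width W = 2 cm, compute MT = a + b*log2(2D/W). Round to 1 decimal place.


MT = 108 + 153 * log2(2*15/2)
2D/W = 15.0
log2(15.0) = 3.9069
MT = 108 + 153 * 3.9069
= 705.8 ms


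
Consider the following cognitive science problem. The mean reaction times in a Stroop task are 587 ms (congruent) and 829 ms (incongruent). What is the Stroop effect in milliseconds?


Stroop effect = RT(incongruent) - RT(congruent)
= 829 - 587
= 242 ms


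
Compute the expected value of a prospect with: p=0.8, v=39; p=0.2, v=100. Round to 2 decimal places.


EU = sum(p_i * v_i)
0.8 * 39 = 31.2
0.2 * 100 = 20.0
EU = 31.2 + 20.0
= 51.20


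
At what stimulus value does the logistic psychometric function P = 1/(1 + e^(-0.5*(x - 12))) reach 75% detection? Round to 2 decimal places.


At P = 0.75: 0.75 = 1/(1 + e^(-k*(x-x0)))
Solving: e^(-k*(x-x0)) = 1/3
x = x0 + ln(3)/k
ln(3) = 1.0986
x = 12 + 1.0986/0.5
= 12 + 2.1972
= 14.20


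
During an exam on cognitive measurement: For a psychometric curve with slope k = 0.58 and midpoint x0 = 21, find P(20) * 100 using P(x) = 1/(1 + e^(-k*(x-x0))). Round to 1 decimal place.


P(x) = 1/(1 + e^(-0.58*(20 - 21)))
Exponent = -0.58 * -1 = 0.58
e^(0.58) = 1.786038
P = 1/(1 + 1.786038) = 0.358933
Percentage = 35.9


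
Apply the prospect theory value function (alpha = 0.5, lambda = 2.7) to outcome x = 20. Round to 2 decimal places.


Since x = 20 >= 0, use v(x) = x^0.5
20^0.5 = 4.4721
v(20) = 4.47


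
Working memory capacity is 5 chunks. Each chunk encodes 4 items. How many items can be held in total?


Total items = chunks * items_per_chunk
= 5 * 4
= 20


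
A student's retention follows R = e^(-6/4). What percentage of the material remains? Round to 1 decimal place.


R = e^(-t/S)
-t/S = -6/4 = -1.5
R = e^(-1.5) = 0.22313
Percentage = 0.22313 * 100
= 22.3


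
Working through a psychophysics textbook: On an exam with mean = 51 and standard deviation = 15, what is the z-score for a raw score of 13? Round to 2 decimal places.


z = (X - mu) / sigma
= (13 - 51) / 15
= -38 / 15
= -2.53


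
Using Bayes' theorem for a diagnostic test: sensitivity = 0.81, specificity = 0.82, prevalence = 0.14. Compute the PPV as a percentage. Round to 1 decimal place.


PPV = (sens * prev) / (sens * prev + (1-spec) * (1-prev))
Numerator = 0.81 * 0.14 = 0.1134
P(positive and no disease) = (1 - spec) * (1 - prev) = (1 - 0.82) * (1 - 0.14) = 0.1548
Denominator = 0.1134 + 0.1548 = 0.2682
PPV = 0.1134 / 0.2682 = 0.422819
As percentage = 42.3


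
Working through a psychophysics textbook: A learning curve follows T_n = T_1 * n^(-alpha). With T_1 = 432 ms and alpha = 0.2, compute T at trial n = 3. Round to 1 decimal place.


T_n = 432 * 3^(-0.2)
3^(-0.2) = 0.802742
T_n = 432 * 0.802742
= 346.8 ms


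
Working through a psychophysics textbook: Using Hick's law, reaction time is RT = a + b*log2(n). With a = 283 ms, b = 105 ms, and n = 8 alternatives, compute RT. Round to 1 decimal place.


RT = 283 + 105 * log2(8)
log2(8) = 3.0
RT = 283 + 105 * 3.0
= 283 + 315.0
= 598.0 ms


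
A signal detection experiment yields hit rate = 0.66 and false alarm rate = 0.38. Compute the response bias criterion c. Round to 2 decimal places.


c = -0.5 * (z(HR) + z(FAR))
z(0.66) = 0.4125
z(0.38) = -0.3055
c = -0.5 * (0.4125 + -0.3055)
= -0.5 * 0.107
= -0.05


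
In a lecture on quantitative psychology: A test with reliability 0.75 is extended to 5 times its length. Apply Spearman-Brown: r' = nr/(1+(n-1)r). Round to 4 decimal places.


r_new = n*r / (1 + (n-1)*r)
Numerator = 5 * 0.75 = 3.75
Denominator = 1 + 4 * 0.75 = 4.0
r_new = 3.75 / 4.0
= 0.9375


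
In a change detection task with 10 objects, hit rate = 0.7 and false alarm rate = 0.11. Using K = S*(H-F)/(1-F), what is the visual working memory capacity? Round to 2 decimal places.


K = S * (H - F) / (1 - F)
H - F = 0.59
1 - F = 0.89
K = 10 * 0.59 / 0.89
= 6.63


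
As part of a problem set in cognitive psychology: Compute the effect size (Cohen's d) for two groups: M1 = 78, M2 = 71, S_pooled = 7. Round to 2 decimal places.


Cohen's d = (M1 - M2) / S_pooled
= (78 - 71) / 7
= 7 / 7
= 1.00


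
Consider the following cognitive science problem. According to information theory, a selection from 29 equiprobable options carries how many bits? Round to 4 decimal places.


H = log2(n)
H = log2(29)
= 4.8580


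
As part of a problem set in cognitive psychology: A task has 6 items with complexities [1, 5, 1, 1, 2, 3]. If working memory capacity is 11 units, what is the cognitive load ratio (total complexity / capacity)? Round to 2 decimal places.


Total complexity = 1 + 5 + 1 + 1 + 2 + 3 = 13
Load = total / capacity = 13 / 11
= 1.18


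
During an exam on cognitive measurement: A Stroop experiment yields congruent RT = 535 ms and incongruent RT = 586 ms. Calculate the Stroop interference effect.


Stroop effect = RT(incongruent) - RT(congruent)
= 586 - 535
= 51 ms


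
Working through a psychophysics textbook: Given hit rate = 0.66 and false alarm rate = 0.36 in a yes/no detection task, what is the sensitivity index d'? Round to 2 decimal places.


d' = z(HR) - z(FAR)
z(0.66) = 0.4125
z(0.36) = -0.3585
d' = 0.4125 - -0.3585
= 0.77


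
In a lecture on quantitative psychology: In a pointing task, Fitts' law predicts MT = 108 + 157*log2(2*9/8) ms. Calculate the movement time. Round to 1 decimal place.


MT = 108 + 157 * log2(2*9/8)
2D/W = 2.25
log2(2.25) = 1.1699
MT = 108 + 157 * 1.1699
= 291.7 ms


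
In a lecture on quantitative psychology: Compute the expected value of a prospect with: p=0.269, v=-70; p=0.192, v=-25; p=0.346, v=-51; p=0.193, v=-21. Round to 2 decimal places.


EU = sum(p_i * v_i)
0.269 * -70 = -18.83
0.192 * -25 = -4.8
0.346 * -51 = -17.646
0.193 * -21 = -4.053
EU = -18.83 + -4.8 + -17.646 + -4.053
= -45.33


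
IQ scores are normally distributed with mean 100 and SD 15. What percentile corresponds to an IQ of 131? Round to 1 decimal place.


z = (IQ - mean) / SD
z = (131 - 100) / 15 = 2.0667
Percentile = Phi(2.0667) * 100
Phi(2.0667) = 0.980619
= 98.1


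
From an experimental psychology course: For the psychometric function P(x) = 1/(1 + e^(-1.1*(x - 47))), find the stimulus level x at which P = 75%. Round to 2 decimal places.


At P = 0.75: 0.75 = 1/(1 + e^(-k*(x-x0)))
Solving: e^(-k*(x-x0)) = 1/3
x = x0 + ln(3)/k
ln(3) = 1.0986
x = 47 + 1.0986/1.1
= 47 + 0.9987
= 48.00


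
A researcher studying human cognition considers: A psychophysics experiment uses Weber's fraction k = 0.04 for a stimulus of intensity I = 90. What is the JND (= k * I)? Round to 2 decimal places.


JND = k * I
JND = 0.04 * 90
= 3.60


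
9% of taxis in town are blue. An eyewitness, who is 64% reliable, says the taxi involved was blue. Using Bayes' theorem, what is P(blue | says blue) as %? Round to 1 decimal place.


P(blue | says blue) = P(says blue | blue)*P(blue) / [P(says blue | blue)*P(blue) + P(says blue | not blue)*P(not blue)]
Numerator = 0.64 * 0.09 = 0.0576
False identification = 0.36 * 0.91 = 0.3276
P = 0.0576 / (0.0576 + 0.3276)
= 0.0576 / 0.3852
As percentage = 15.0


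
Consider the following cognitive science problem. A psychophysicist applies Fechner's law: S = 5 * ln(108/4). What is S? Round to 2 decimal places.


S = 5 * ln(108/4)
I/I0 = 27.0
ln(27.0) = 3.2958
S = 5 * 3.2958
= 16.48


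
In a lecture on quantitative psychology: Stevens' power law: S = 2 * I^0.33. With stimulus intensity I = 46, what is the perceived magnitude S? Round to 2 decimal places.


S = 2 * 46^0.33
46^0.33 = 3.5376
S = 2 * 3.5376
= 7.08


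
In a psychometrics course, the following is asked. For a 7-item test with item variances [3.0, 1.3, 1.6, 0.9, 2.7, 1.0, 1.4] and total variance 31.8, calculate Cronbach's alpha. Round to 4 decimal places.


alpha = (k/(k-1)) * (1 - sum(s_i^2)/s_total^2)
sum(item variances) = 11.9
k/(k-1) = 7/6 = 1.166667
1 - 11.9/31.8 = 1 - 0.374214 = 0.625786
alpha = 1.166667 * 0.625786
= 0.7301


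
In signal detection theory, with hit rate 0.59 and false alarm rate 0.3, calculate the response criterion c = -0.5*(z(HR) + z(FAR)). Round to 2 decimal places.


c = -0.5 * (z(HR) + z(FAR))
z(0.59) = 0.2275
z(0.3) = -0.5244
c = -0.5 * (0.2275 + -0.5244)
= -0.5 * -0.2969
= 0.15


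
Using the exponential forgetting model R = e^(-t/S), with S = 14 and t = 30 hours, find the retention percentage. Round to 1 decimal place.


R = e^(-t/S)
-t/S = -30/14 = -2.142857
R = e^(-2.142857) = 0.117319
Percentage = 0.117319 * 100
= 11.7


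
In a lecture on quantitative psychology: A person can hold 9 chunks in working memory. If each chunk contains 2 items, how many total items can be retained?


Total items = chunks * items_per_chunk
= 9 * 2
= 18


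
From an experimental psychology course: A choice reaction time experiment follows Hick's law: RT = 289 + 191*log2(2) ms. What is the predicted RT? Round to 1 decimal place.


RT = 289 + 191 * log2(2)
log2(2) = 1.0
RT = 289 + 191 * 1.0
= 289 + 191.0
= 480.0 ms


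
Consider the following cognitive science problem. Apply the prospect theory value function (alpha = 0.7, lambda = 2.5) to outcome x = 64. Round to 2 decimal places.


Since x = 64 >= 0, use v(x) = x^0.7
64^0.7 = 18.3792
v(64) = 18.38


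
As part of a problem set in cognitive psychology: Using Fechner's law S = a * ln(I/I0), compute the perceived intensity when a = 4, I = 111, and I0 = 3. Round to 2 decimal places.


S = 4 * ln(111/3)
I/I0 = 37.0
ln(37.0) = 3.6109
S = 4 * 3.6109
= 14.44


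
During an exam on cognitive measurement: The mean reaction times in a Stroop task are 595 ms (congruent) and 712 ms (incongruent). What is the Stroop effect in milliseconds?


Stroop effect = RT(incongruent) - RT(congruent)
= 712 - 595
= 117 ms


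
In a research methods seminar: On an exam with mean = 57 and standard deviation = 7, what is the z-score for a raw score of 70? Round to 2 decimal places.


z = (X - mu) / sigma
= (70 - 57) / 7
= 13 / 7
= 1.86


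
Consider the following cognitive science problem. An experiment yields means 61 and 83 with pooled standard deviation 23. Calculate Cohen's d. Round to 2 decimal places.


Cohen's d = (M1 - M2) / S_pooled
= (61 - 83) / 23
= -22 / 23
= -0.96


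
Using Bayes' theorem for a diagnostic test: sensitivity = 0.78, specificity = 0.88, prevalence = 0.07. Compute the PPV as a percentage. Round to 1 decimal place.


PPV = (sens * prev) / (sens * prev + (1-spec) * (1-prev))
Numerator = 0.78 * 0.07 = 0.0546
P(positive and no disease) = (1 - spec) * (1 - prev) = (1 - 0.88) * (1 - 0.07) = 0.1116
Denominator = 0.0546 + 0.1116 = 0.1662
PPV = 0.0546 / 0.1662 = 0.32852
As percentage = 32.9


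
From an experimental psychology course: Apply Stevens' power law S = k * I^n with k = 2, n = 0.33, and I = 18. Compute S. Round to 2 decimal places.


S = 2 * 18^0.33
18^0.33 = 2.5956
S = 2 * 2.5956
= 5.19


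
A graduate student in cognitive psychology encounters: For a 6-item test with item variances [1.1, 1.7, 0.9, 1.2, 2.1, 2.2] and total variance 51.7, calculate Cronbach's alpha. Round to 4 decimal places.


alpha = (k/(k-1)) * (1 - sum(s_i^2)/s_total^2)
sum(item variances) = 9.2
k/(k-1) = 6/5 = 1.2
1 - 9.2/51.7 = 1 - 0.17795 = 0.82205
alpha = 1.2 * 0.82205
= 0.9865


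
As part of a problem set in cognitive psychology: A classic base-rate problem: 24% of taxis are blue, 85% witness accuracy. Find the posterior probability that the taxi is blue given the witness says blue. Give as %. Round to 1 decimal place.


P(blue | says blue) = P(says blue | blue)*P(blue) / [P(says blue | blue)*P(blue) + P(says blue | not blue)*P(not blue)]
Numerator = 0.85 * 0.24 = 0.204
False identification = 0.15 * 0.76 = 0.114
P = 0.204 / (0.204 + 0.114)
= 0.204 / 0.318
As percentage = 64.2


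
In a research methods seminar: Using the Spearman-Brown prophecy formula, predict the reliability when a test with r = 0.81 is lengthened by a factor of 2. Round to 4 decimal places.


r_new = n*r / (1 + (n-1)*r)
Numerator = 2 * 0.81 = 1.62
Denominator = 1 + 1 * 0.81 = 1.81
r_new = 1.62 / 1.81
= 0.8950


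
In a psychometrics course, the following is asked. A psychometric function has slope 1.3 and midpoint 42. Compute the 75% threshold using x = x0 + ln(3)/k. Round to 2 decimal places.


At P = 0.75: 0.75 = 1/(1 + e^(-k*(x-x0)))
Solving: e^(-k*(x-x0)) = 1/3
x = x0 + ln(3)/k
ln(3) = 1.0986
x = 42 + 1.0986/1.3
= 42 + 0.8451
= 42.85


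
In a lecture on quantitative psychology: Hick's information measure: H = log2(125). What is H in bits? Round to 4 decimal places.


H = log2(n)
H = log2(125)
= 6.9658


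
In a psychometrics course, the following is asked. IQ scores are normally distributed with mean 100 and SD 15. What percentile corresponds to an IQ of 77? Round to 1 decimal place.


z = (IQ - mean) / SD
z = (77 - 100) / 15 = -1.5333
Percentile = Phi(-1.5333) * 100
Phi(-1.5333) = 0.062601
= 6.3


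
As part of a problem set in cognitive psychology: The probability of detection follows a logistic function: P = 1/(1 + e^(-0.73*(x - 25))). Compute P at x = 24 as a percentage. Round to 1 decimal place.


P(x) = 1/(1 + e^(-0.73*(24 - 25)))
Exponent = -0.73 * -1 = 0.73
e^(0.73) = 2.075081
P = 1/(1 + 2.075081) = 0.325195
Percentage = 32.5


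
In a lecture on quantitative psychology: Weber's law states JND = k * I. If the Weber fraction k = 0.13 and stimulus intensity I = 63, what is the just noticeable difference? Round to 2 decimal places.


JND = k * I
JND = 0.13 * 63
= 8.19


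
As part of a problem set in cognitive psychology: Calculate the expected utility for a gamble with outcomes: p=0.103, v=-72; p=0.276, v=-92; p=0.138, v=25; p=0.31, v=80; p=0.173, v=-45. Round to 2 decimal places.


EU = sum(p_i * v_i)
0.103 * -72 = -7.416
0.276 * -92 = -25.392
0.138 * 25 = 3.45
0.31 * 80 = 24.8
0.173 * -45 = -7.785
EU = -7.416 + -25.392 + 3.45 + 24.8 + -7.785
= -12.34


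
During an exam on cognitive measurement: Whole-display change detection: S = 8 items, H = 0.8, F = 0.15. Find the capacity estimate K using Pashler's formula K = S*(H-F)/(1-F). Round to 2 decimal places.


K = S * (H - F) / (1 - F)
H - F = 0.65
1 - F = 0.85
K = 8 * 0.65 / 0.85
= 6.12


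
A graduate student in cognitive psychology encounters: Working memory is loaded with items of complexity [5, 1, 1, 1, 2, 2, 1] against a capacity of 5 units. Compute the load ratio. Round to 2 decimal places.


Total complexity = 5 + 1 + 1 + 1 + 2 + 2 + 1 = 13
Load = total / capacity = 13 / 5
= 2.60


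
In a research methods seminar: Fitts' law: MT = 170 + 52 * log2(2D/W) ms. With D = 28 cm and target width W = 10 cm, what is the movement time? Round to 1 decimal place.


MT = 170 + 52 * log2(2*28/10)
2D/W = 5.6
log2(5.6) = 2.4854
MT = 170 + 52 * 2.4854
= 299.2 ms


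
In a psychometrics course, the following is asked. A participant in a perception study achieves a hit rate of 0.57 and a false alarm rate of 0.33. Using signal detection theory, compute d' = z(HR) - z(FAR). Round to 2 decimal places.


d' = z(HR) - z(FAR)
z(0.57) = 0.1764
z(0.33) = -0.4399
d' = 0.1764 - -0.4399
= 0.62


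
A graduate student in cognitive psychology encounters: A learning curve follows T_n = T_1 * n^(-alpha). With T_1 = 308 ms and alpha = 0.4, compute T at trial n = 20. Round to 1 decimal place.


T_n = 308 * 20^(-0.4)
20^(-0.4) = 0.301709
T_n = 308 * 0.301709
= 92.9 ms


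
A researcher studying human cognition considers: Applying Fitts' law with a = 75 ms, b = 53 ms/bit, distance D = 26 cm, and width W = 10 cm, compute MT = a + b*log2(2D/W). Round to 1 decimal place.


MT = 75 + 53 * log2(2*26/10)
2D/W = 5.2
log2(5.2) = 2.3785
MT = 75 + 53 * 2.3785
= 201.1 ms


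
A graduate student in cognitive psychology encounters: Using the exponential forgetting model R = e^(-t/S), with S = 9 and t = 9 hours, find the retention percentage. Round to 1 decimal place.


R = e^(-t/S)
-t/S = -9/9 = -1.0
R = e^(-1.0) = 0.367879
Percentage = 0.367879 * 100
= 36.8


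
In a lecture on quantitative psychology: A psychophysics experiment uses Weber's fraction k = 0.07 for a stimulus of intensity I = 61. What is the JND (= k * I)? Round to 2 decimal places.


JND = k * I
JND = 0.07 * 61
= 4.27


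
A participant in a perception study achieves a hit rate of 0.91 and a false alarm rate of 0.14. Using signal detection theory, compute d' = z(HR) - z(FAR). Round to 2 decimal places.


d' = z(HR) - z(FAR)
z(0.91) = 1.3408
z(0.14) = -1.0803
d' = 1.3408 - -1.0803
= 2.42


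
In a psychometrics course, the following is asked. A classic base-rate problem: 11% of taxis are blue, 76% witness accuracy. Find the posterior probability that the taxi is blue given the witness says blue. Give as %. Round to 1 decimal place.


P(blue | says blue) = P(says blue | blue)*P(blue) / [P(says blue | blue)*P(blue) + P(says blue | not blue)*P(not blue)]
Numerator = 0.76 * 0.11 = 0.0836
False identification = 0.24 * 0.89 = 0.2136
P = 0.0836 / (0.0836 + 0.2136)
= 0.0836 / 0.2972
As percentage = 28.1


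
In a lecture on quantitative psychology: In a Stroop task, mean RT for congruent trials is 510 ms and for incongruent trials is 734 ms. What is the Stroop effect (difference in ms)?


Stroop effect = RT(incongruent) - RT(congruent)
= 734 - 510
= 224 ms


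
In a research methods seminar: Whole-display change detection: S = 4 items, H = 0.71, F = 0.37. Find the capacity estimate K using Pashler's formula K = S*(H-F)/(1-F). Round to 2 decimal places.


K = S * (H - F) / (1 - F)
H - F = 0.34
1 - F = 0.63
K = 4 * 0.34 / 0.63
= 2.16


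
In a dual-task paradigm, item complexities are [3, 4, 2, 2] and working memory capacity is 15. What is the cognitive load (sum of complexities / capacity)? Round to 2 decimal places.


Total complexity = 3 + 4 + 2 + 2 = 11
Load = total / capacity = 11 / 15
= 0.73


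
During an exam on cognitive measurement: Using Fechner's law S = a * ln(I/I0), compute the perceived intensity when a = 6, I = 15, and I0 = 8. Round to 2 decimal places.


S = 6 * ln(15/8)
I/I0 = 1.875
ln(1.875) = 0.6286
S = 6 * 0.6286
= 3.77


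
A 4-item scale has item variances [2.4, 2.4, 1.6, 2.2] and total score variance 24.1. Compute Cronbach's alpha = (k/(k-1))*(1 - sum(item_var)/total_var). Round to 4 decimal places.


alpha = (k/(k-1)) * (1 - sum(s_i^2)/s_total^2)
sum(item variances) = 8.6
k/(k-1) = 4/3 = 1.333333
1 - 8.6/24.1 = 1 - 0.356846 = 0.643154
alpha = 1.333333 * 0.643154
= 0.8575


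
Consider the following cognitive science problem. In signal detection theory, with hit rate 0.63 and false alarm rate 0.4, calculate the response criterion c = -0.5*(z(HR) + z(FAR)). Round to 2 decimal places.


c = -0.5 * (z(HR) + z(FAR))
z(0.63) = 0.3319
z(0.4) = -0.2533
c = -0.5 * (0.3319 + -0.2533)
= -0.5 * 0.0786
= -0.04


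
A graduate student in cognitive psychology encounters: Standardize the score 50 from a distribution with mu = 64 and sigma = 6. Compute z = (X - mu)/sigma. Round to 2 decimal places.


z = (X - mu) / sigma
= (50 - 64) / 6
= -14 / 6
= -2.33


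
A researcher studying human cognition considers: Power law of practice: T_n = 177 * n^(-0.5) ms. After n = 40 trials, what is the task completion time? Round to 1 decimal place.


T_n = 177 * 40^(-0.5)
40^(-0.5) = 0.158114
T_n = 177 * 0.158114
= 28.0 ms


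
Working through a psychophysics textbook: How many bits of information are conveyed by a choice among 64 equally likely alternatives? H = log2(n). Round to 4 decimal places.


H = log2(n)
H = log2(64)
= 6.0000


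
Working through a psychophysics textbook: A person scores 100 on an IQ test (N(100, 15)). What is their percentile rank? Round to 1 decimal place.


z = (IQ - mean) / SD
z = (100 - 100) / 15 = 0.0
Percentile = Phi(0.0) * 100
Phi(0.0) = 0.5
= 50.0


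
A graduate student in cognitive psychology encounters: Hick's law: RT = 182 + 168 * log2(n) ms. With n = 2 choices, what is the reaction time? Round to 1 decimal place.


RT = 182 + 168 * log2(2)
log2(2) = 1.0
RT = 182 + 168 * 1.0
= 182 + 168.0
= 350.0 ms


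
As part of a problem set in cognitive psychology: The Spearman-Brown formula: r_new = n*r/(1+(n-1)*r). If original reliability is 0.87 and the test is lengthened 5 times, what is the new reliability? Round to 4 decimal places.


r_new = n*r / (1 + (n-1)*r)
Numerator = 5 * 0.87 = 4.35
Denominator = 1 + 4 * 0.87 = 4.48
r_new = 4.35 / 4.48
= 0.9710


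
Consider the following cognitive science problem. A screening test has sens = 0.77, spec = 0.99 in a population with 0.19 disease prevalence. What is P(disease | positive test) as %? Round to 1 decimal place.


PPV = (sens * prev) / (sens * prev + (1-spec) * (1-prev))
Numerator = 0.77 * 0.19 = 0.1463
P(positive and no disease) = (1 - spec) * (1 - prev) = (1 - 0.99) * (1 - 0.19) = 0.0081
Denominator = 0.1463 + 0.0081 = 0.1544
PPV = 0.1463 / 0.1544 = 0.947539
As percentage = 94.8


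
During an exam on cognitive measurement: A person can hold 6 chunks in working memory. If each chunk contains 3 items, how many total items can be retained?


Total items = chunks * items_per_chunk
= 6 * 3
= 18


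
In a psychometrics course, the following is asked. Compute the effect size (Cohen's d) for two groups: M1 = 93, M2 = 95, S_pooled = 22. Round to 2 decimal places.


Cohen's d = (M1 - M2) / S_pooled
= (93 - 95) / 22
= -2 / 22
= -0.09


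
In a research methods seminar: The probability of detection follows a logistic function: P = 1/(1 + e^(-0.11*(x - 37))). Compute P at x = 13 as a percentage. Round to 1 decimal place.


P(x) = 1/(1 + e^(-0.11*(13 - 37)))
Exponent = -0.11 * -24 = 2.64
e^(2.64) = 14.013204
P = 1/(1 + 14.013204) = 0.066608
Percentage = 6.7


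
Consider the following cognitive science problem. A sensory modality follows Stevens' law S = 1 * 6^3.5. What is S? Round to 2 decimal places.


S = 1 * 6^3.5
6^3.5 = 529.0898
S = 1 * 529.0898
= 529.09


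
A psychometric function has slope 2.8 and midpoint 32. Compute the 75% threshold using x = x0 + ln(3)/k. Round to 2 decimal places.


At P = 0.75: 0.75 = 1/(1 + e^(-k*(x-x0)))
Solving: e^(-k*(x-x0)) = 1/3
x = x0 + ln(3)/k
ln(3) = 1.0986
x = 32 + 1.0986/2.8
= 32 + 0.3924
= 32.39


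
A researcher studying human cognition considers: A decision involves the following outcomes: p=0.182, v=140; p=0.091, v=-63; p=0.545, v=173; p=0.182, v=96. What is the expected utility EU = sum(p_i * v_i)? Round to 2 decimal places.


EU = sum(p_i * v_i)
0.182 * 140 = 25.48
0.091 * -63 = -5.733
0.545 * 173 = 94.285
0.182 * 96 = 17.472
EU = 25.48 + -5.733 + 94.285 + 17.472
= 131.50


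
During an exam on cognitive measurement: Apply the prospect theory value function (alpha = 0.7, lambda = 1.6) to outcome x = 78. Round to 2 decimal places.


Since x = 78 >= 0, use v(x) = x^0.7
78^0.7 = 21.1089
v(78) = 21.11


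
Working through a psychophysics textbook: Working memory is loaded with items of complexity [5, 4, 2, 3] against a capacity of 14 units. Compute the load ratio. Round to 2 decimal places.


Total complexity = 5 + 4 + 2 + 3 = 14
Load = total / capacity = 14 / 14
= 1.00


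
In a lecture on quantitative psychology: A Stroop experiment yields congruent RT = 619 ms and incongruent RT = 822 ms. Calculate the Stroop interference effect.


Stroop effect = RT(incongruent) - RT(congruent)
= 822 - 619
= 203 ms


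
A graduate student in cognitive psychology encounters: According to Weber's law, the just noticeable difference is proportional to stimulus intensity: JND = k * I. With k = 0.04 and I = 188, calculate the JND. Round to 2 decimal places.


JND = k * I
JND = 0.04 * 188
= 7.52


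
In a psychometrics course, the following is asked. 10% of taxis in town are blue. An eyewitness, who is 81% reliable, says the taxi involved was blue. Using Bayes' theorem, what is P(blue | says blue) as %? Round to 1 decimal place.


P(blue | says blue) = P(says blue | blue)*P(blue) / [P(says blue | blue)*P(blue) + P(says blue | not blue)*P(not blue)]
Numerator = 0.81 * 0.1 = 0.081
False identification = 0.19 * 0.9 = 0.171
P = 0.081 / (0.081 + 0.171)
= 0.081 / 0.252
As percentage = 32.1


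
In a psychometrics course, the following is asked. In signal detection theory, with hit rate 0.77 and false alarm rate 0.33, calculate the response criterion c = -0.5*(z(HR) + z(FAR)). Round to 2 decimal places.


c = -0.5 * (z(HR) + z(FAR))
z(0.77) = 0.7388
z(0.33) = -0.4399
c = -0.5 * (0.7388 + -0.4399)
= -0.5 * 0.2989
= -0.15


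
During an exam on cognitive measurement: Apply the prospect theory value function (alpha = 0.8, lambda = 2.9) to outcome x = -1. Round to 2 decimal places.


Since x = -1 < 0, use v(x) = -lambda*(-x)^alpha
(-x) = 1
1^0.8 = 1.0
v(-1) = -2.9 * 1.0
= -2.90


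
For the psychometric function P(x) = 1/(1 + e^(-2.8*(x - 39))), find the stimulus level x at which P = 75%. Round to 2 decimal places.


At P = 0.75: 0.75 = 1/(1 + e^(-k*(x-x0)))
Solving: e^(-k*(x-x0)) = 1/3
x = x0 + ln(3)/k
ln(3) = 1.0986
x = 39 + 1.0986/2.8
= 39 + 0.3924
= 39.39


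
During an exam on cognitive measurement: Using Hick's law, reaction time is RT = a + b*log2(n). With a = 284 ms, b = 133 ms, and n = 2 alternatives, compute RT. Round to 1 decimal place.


RT = 284 + 133 * log2(2)
log2(2) = 1.0
RT = 284 + 133 * 1.0
= 284 + 133.0
= 417.0 ms


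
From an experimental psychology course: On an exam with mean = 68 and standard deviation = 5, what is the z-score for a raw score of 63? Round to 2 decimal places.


z = (X - mu) / sigma
= (63 - 68) / 5
= -5 / 5
= -1.00


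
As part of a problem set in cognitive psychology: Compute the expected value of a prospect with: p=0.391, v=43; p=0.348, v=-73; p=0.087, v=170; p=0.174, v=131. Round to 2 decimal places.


EU = sum(p_i * v_i)
0.391 * 43 = 16.813
0.348 * -73 = -25.404
0.087 * 170 = 14.79
0.174 * 131 = 22.794
EU = 16.813 + -25.404 + 14.79 + 22.794
= 28.99


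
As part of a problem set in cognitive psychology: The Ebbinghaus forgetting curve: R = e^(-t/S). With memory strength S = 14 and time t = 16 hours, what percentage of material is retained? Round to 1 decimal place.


R = e^(-t/S)
-t/S = -16/14 = -1.142857
R = e^(-1.142857) = 0.318907
Percentage = 0.318907 * 100
= 31.9


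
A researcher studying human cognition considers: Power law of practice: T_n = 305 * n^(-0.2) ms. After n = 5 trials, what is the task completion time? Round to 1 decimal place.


T_n = 305 * 5^(-0.2)
5^(-0.2) = 0.72478
T_n = 305 * 0.72478
= 221.1 ms


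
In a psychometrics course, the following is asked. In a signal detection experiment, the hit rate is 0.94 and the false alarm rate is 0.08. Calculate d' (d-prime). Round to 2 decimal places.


d' = z(HR) - z(FAR)
z(0.94) = 1.5548
z(0.08) = -1.4051
d' = 1.5548 - -1.4051
= 2.96


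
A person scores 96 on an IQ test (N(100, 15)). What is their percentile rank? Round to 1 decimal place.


z = (IQ - mean) / SD
z = (96 - 100) / 15 = -0.2667
Percentile = Phi(-0.2667) * 100
Phi(-0.2667) = 0.39485
= 39.5


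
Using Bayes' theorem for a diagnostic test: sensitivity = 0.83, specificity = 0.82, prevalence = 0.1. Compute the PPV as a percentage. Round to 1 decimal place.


PPV = (sens * prev) / (sens * prev + (1-spec) * (1-prev))
Numerator = 0.83 * 0.1 = 0.083
P(positive and no disease) = (1 - spec) * (1 - prev) = (1 - 0.82) * (1 - 0.1) = 0.162
Denominator = 0.083 + 0.162 = 0.245
PPV = 0.083 / 0.245 = 0.338776
As percentage = 33.9


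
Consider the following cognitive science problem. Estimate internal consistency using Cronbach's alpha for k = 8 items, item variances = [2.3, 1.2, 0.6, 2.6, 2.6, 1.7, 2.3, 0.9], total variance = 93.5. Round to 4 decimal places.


alpha = (k/(k-1)) * (1 - sum(s_i^2)/s_total^2)
sum(item variances) = 14.2
k/(k-1) = 8/7 = 1.142857
1 - 14.2/93.5 = 1 - 0.151872 = 0.848128
alpha = 1.142857 * 0.848128
= 0.9693


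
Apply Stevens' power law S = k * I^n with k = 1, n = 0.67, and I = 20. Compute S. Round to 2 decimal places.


S = 1 * 20^0.67
20^0.67 = 7.442
S = 1 * 7.442
= 7.44


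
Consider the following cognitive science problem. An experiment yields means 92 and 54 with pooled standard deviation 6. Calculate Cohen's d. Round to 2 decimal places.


Cohen's d = (M1 - M2) / S_pooled
= (92 - 54) / 6
= 38 / 6
= 6.33


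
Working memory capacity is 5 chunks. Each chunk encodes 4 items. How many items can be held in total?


Total items = chunks * items_per_chunk
= 5 * 4
= 20


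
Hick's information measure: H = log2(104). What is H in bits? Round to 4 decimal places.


H = log2(n)
H = log2(104)
= 6.7004


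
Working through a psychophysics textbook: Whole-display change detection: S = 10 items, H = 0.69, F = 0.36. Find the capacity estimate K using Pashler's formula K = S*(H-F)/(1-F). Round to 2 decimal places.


K = S * (H - F) / (1 - F)
H - F = 0.33
1 - F = 0.64
K = 10 * 0.33 / 0.64
= 5.16


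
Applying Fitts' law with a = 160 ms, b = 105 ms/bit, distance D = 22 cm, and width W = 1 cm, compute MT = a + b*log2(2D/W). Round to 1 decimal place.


MT = 160 + 105 * log2(2*22/1)
2D/W = 44.0
log2(44.0) = 5.4594
MT = 160 + 105 * 5.4594
= 733.2 ms


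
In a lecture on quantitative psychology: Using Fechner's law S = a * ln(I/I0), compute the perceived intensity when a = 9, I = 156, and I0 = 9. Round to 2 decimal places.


S = 9 * ln(156/9)
I/I0 = 17.333333
ln(17.333333) = 2.8526
S = 9 * 2.8526
= 25.67


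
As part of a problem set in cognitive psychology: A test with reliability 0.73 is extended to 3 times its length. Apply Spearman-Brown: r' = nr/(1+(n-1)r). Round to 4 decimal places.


r_new = n*r / (1 + (n-1)*r)
Numerator = 3 * 0.73 = 2.19
Denominator = 1 + 2 * 0.73 = 2.46
r_new = 2.19 / 2.46
= 0.8902


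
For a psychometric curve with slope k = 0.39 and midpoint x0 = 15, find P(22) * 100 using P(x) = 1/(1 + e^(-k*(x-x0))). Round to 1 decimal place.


P(x) = 1/(1 + e^(-0.39*(22 - 15)))
Exponent = -0.39 * 7 = -2.73
e^(-2.73) = 0.065219
P = 1/(1 + 0.065219) = 0.938774
Percentage = 93.9


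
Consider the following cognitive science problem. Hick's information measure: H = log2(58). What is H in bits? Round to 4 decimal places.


H = log2(n)
H = log2(58)
= 5.8580


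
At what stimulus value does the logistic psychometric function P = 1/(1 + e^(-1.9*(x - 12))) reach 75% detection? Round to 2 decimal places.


At P = 0.75: 0.75 = 1/(1 + e^(-k*(x-x0)))
Solving: e^(-k*(x-x0)) = 1/3
x = x0 + ln(3)/k
ln(3) = 1.0986
x = 12 + 1.0986/1.9
= 12 + 0.5782
= 12.58


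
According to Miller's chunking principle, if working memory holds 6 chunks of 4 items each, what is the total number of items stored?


Total items = chunks * items_per_chunk
= 6 * 4
= 24


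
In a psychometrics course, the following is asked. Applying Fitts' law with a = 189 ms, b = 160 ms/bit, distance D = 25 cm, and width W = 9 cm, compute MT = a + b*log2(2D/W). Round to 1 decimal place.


MT = 189 + 160 * log2(2*25/9)
2D/W = 5.555556
log2(5.555556) = 2.4739
MT = 189 + 160 * 2.4739
= 584.8 ms


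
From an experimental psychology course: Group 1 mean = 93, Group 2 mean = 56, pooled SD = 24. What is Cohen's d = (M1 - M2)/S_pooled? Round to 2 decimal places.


Cohen's d = (M1 - M2) / S_pooled
= (93 - 56) / 24
= 37 / 24
= 1.54


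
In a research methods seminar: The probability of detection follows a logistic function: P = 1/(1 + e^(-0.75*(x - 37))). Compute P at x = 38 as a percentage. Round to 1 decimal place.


P(x) = 1/(1 + e^(-0.75*(38 - 37)))
Exponent = -0.75 * 1 = -0.75
e^(-0.75) = 0.472367
P = 1/(1 + 0.472367) = 0.679178
Percentage = 67.9


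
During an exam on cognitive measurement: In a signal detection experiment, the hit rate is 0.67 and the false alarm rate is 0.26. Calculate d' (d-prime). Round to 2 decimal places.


d' = z(HR) - z(FAR)
z(0.67) = 0.4399
z(0.26) = -0.6433
d' = 0.4399 - -0.6433
= 1.08


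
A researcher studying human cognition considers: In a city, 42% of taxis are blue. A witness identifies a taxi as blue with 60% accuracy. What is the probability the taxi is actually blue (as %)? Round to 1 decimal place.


P(blue | says blue) = P(says blue | blue)*P(blue) / [P(says blue | blue)*P(blue) + P(says blue | not blue)*P(not blue)]
Numerator = 0.6 * 0.42 = 0.252
False identification = 0.4 * 0.58 = 0.232
P = 0.252 / (0.252 + 0.232)
= 0.252 / 0.484
As percentage = 52.1


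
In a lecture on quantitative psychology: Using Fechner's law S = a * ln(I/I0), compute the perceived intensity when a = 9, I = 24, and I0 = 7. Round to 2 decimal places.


S = 9 * ln(24/7)
I/I0 = 3.428571
ln(3.428571) = 1.2321
S = 9 * 1.2321
= 11.09


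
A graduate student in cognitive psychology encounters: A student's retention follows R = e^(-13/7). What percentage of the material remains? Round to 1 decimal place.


R = e^(-t/S)
-t/S = -13/7 = -1.857143
R = e^(-1.857143) = 0.156118
Percentage = 0.156118 * 100
= 15.6


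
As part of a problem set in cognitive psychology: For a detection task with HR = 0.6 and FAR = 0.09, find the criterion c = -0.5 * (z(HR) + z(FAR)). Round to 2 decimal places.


c = -0.5 * (z(HR) + z(FAR))
z(0.6) = 0.2533
z(0.09) = -1.3408
c = -0.5 * (0.2533 + -1.3408)
= -0.5 * -1.0875
= 0.54


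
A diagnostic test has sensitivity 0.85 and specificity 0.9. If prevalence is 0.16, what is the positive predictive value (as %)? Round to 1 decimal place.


PPV = (sens * prev) / (sens * prev + (1-spec) * (1-prev))
Numerator = 0.85 * 0.16 = 0.136
P(positive and no disease) = (1 - spec) * (1 - prev) = (1 - 0.9) * (1 - 0.16) = 0.084
Denominator = 0.136 + 0.084 = 0.22
PPV = 0.136 / 0.22 = 0.618182
As percentage = 61.8


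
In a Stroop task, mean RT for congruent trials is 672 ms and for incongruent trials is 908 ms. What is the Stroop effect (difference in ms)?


Stroop effect = RT(incongruent) - RT(congruent)
= 908 - 672
= 236 ms


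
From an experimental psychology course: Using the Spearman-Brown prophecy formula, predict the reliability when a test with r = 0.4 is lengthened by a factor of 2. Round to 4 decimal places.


r_new = n*r / (1 + (n-1)*r)
Numerator = 2 * 0.4 = 0.8
Denominator = 1 + 1 * 0.4 = 1.4
r_new = 0.8 / 1.4
= 0.5714


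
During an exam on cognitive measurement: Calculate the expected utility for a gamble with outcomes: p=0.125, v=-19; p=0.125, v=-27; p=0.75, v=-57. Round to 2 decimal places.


EU = sum(p_i * v_i)
0.125 * -19 = -2.375
0.125 * -27 = -3.375
0.75 * -57 = -42.75
EU = -2.375 + -3.375 + -42.75
= -48.50


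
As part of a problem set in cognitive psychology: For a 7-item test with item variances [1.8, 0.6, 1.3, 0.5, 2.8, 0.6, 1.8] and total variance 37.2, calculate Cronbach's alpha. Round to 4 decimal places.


alpha = (k/(k-1)) * (1 - sum(s_i^2)/s_total^2)
sum(item variances) = 9.4
k/(k-1) = 7/6 = 1.166667
1 - 9.4/37.2 = 1 - 0.252688 = 0.747312
alpha = 1.166667 * 0.747312
= 0.8719


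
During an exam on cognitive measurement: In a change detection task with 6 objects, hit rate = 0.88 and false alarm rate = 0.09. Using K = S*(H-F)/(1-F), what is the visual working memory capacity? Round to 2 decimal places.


K = S * (H - F) / (1 - F)
H - F = 0.79
1 - F = 0.91
K = 6 * 0.79 / 0.91
= 5.21


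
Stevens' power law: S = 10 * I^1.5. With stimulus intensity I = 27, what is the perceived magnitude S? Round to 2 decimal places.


S = 10 * 27^1.5
27^1.5 = 140.2961
S = 10 * 140.2961
= 1402.96


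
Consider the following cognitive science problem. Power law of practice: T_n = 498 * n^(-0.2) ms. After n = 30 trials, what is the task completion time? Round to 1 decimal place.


T_n = 498 * 30^(-0.2)
30^(-0.2) = 0.506496
T_n = 498 * 0.506496
= 252.2 ms


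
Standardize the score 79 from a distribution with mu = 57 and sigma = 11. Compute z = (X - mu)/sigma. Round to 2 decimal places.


z = (X - mu) / sigma
= (79 - 57) / 11
= 22 / 11
= 2.00


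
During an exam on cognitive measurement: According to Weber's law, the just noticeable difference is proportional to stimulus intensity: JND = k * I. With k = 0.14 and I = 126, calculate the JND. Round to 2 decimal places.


JND = k * I
JND = 0.14 * 126
= 17.64


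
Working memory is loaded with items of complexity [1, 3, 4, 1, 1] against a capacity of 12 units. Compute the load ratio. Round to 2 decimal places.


Total complexity = 1 + 3 + 4 + 1 + 1 = 10
Load = total / capacity = 10 / 12
= 0.83


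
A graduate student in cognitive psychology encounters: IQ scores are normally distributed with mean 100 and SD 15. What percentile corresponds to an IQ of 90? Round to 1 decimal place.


z = (IQ - mean) / SD
z = (90 - 100) / 15 = -0.6667
Percentile = Phi(-0.6667) * 100
Phi(-0.6667) = 0.252482
= 25.2


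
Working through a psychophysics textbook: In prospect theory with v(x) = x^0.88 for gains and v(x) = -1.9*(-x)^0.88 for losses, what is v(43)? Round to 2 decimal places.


Since x = 43 >= 0, use v(x) = x^0.88
43^0.88 = 27.3812
v(43) = 27.38
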